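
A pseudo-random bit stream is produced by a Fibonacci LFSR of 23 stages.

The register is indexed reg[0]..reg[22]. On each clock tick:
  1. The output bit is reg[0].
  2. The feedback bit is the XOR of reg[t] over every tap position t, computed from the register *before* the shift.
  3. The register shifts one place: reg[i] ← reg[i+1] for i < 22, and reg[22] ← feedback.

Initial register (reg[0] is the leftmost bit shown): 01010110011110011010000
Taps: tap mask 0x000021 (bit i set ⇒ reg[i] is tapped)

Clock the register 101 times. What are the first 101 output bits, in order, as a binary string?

01010110011110011010000100110010100110110000111011000011111101011010110101111010100000000000010001010

step | reg (before) | out | fb
   0 | 01010110011110011010000 | 0 | 1
   1 | 10101100111100110100001 | 1 | 0
   2 | 01011001111001101000010 | 0 | 0
   3 | 10110011110011010000100 | 1 | 1
   4 | 01100111100110100001001 | 0 | 1
   5 | 11001111001101000010011 | 1 | 0
   6 | 10011110011010000100110 | 1 | 0
   7 | 00111100110100001001100 | 0 | 1
   8 | 01111001101000010011001 | 0 | 0
   9 | 11110011010000100110010 | 1 | 1
  10 | 11100110100001001100101 | 1 | 0
  11 | 11001101000010011001010 | 1 | 0
  12 | 10011010000100110010100 | 1 | 1
  13 | 00110100001001100101001 | 0 | 1
  14 | 01101000010011001010011 | 0 | 0
  15 | 11010000100110010100110 | 1 | 1
  16 | 10100001001100101001101 | 1 | 1
  17 | 01000010011001010011011 | 0 | 0
  18 | 10000100110010100110110 | 1 | 0
  19 | 00001001100101001101100 | 0 | 0
  20 | 00010011001010011011000 | 0 | 0
  21 | 00100110010100110110000 | 0 | 1
  22 | 01001100101001101100001 | 0 | 1
  23 | 10011001010011011000011 | 1 | 1
  24 | 00110010100110110000111 | 0 | 0
  25 | 01100101001101100001110 | 0 | 1
  26 | 11001010011011000011101 | 1 | 1
  27 | 10010100110110000111011 | 1 | 0
  28 | 00101001101100001110110 | 0 | 0
  29 | 01010011011000011101100 | 0 | 0
  30 | 10100110110000111011000 | 1 | 0
  31 | 01001101100001110110000 | 0 | 1
  32 | 10011011000011101100001 | 1 | 1
  33 | 00110110000111011000011 | 0 | 1
  34 | 01101100001110110000111 | 0 | 1
  35 | 11011000011101100001111 | 1 | 1
  36 | 10110000111011000011111 | 1 | 1
  37 | 01100001110110000111111 | 0 | 0
  38 | 11000011101100001111110 | 1 | 1
  39 | 10000111011000011111101 | 1 | 0
  40 | 00001110110000111111010 | 0 | 1
  41 | 00011101100001111110101 | 0 | 1
  42 | 00111011000011111101011 | 0 | 0
  43 | 01110110000111111010110 | 0 | 1
  44 | 11101100001111110101101 | 1 | 0
  45 | 11011000011111101011010 | 1 | 1
  46 | 10110000111111010110101 | 1 | 1
  47 | 01100001111110101101011 | 0 | 0
  48 | 11000011111101011010110 | 1 | 1
  49 | 10000111111010110101101 | 1 | 0
  50 | 00001111110101101011010 | 0 | 1
  51 | 00011111101011010110101 | 0 | 1
  52 | 00111111010110101101011 | 0 | 1
  53 | 01111110101101011010111 | 0 | 1
  54 | 11111101011010110101111 | 1 | 0
  55 | 11111010110101101011110 | 1 | 1
  56 | 11110101101011010111101 | 1 | 0
  57 | 11101011010110101111010 | 1 | 1
  58 | 11010110101101011110101 | 1 | 0
  59 | 10101101011010111101010 | 1 | 0
  60 | 01011010110101111010100 | 0 | 0
  61 | 10110101101011110101000 | 1 | 0
  62 | 01101011010111101010000 | 0 | 0
  63 | 11010110101111010100000 | 1 | 0
  64 | 10101101011110101000000 | 1 | 0
  65 | 01011010111101010000000 | 0 | 0
  66 | 10110101111010100000000 | 1 | 0
  67 | 01101011110101000000000 | 0 | 0
  68 | 11010111101010000000000 | 1 | 0
  69 | 10101111010100000000000 | 1 | 0
  70 | 01011110101000000000000 | 0 | 1
  71 | 10111101010000000000001 | 1 | 0
  72 | 01111010100000000000010 | 0 | 0
  73 | 11110101000000000000100 | 1 | 0
  74 | 11101010000000000001000 | 1 | 1
  75 | 11010100000000000010001 | 1 | 0
  76 | 10101000000000000100010 | 1 | 1
  77 | 01010000000000001000101 | 0 | 0
  78 | 10100000000000010001010 | 1 | 1
  79 | 01000000000000100010101 | 0 | 0
  80 | 10000000000001000101010 | 1 | 1
  81 | 00000000000010001010101 | 0 | 0
  82 | 00000000000100010101010 | 0 | 0
  83 | 00000000001000101010100 | 0 | 0
  84 | 00000000010001010101000 | 0 | 0
  85 | 00000000100010101010000 | 0 | 0
  86 | 00000001000101010100000 | 0 | 0
  87 | 00000010001010101000000 | 0 | 0
  88 | 00000100010101010000000 | 0 | 1
  89 | 00001000101010100000001 | 0 | 0
  90 | 00010001010101000000010 | 0 | 0
  91 | 00100010101010000000100 | 0 | 0
  92 | 01000101010100000001000 | 0 | 1
  93 | 10001010101000000010001 | 1 | 1
  94 | 00010101010000000100011 | 0 | 1
  95 | 00101010100000001000111 | 0 | 0
  96 | 01010101000000010001110 | 0 | 1
  97 | 10101010000000100011101 | 1 | 1
  98 | 01010100000001000111011 | 0 | 1
  99 | 10101000000010001110111 | 1 | 1
 100 | 01010000000100011101111 | 0 | 0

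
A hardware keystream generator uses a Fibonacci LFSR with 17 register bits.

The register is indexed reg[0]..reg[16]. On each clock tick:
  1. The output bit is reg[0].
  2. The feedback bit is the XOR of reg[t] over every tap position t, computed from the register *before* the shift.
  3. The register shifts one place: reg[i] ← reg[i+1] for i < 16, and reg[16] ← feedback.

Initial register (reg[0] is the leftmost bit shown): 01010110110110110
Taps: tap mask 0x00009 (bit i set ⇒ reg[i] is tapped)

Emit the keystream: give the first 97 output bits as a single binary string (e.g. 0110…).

0101011011011011011100000000000001111000000000011101110000000111100111100001110110110111011110000

step | reg (before) | out | fb
   0 | 01010110110110110 | 0 | 1
   1 | 10101101101101101 | 1 | 1
   2 | 01011011011011011 | 0 | 1
   3 | 10110110110110111 | 1 | 0
   4 | 01101101101101110 | 0 | 0
   5 | 11011011011011100 | 1 | 0
   6 | 10110110110111000 | 1 | 0
   7 | 01101101101110000 | 0 | 0
   8 | 11011011011100000 | 1 | 0
   9 | 10110110111000000 | 1 | 0
  10 | 01101101110000000 | 0 | 0
  11 | 11011011100000000 | 1 | 0
  12 | 10110111000000000 | 1 | 0
  13 | 01101110000000000 | 0 | 0
  14 | 11011100000000000 | 1 | 0
  15 | 10111000000000000 | 1 | 0
  16 | 01110000000000000 | 0 | 1
  17 | 11100000000000001 | 1 | 1
  18 | 11000000000000011 | 1 | 1
  19 | 10000000000000111 | 1 | 1
  20 | 00000000000001111 | 0 | 0
  21 | 00000000000011110 | 0 | 0
  22 | 00000000000111100 | 0 | 0
  23 | 00000000001111000 | 0 | 0
  24 | 00000000011110000 | 0 | 0
  25 | 00000000111100000 | 0 | 0
  26 | 00000001111000000 | 0 | 0
  27 | 00000011110000000 | 0 | 0
  28 | 00000111100000000 | 0 | 0
  29 | 00001111000000000 | 0 | 0
  30 | 00011110000000000 | 0 | 1
  31 | 00111100000000001 | 0 | 1
  32 | 01111000000000011 | 0 | 1
  33 | 11110000000000111 | 1 | 0
  34 | 11100000000001110 | 1 | 1
  35 | 11000000000011101 | 1 | 1
  36 | 10000000000111011 | 1 | 1
  37 | 00000000001110111 | 0 | 0
  38 | 00000000011101110 | 0 | 0
  39 | 00000000111011100 | 0 | 0
  40 | 00000001110111000 | 0 | 0
  41 | 00000011101110000 | 0 | 0
  42 | 00000111011100000 | 0 | 0
  43 | 00001110111000000 | 0 | 0
  44 | 00011101110000000 | 0 | 1
  45 | 00111011100000001 | 0 | 1
  46 | 01110111000000011 | 0 | 1
  47 | 11101110000000111 | 1 | 1
  48 | 11011100000001111 | 1 | 0
  49 | 10111000000011110 | 1 | 0
  50 | 01110000000111100 | 0 | 1
  51 | 11100000001111001 | 1 | 1
  52 | 11000000011110011 | 1 | 1
  53 | 10000000111100111 | 1 | 1
  54 | 00000001111001111 | 0 | 0
  55 | 00000011110011110 | 0 | 0
  56 | 00000111100111100 | 0 | 0
  57 | 00001111001111000 | 0 | 0
  58 | 00011110011110000 | 0 | 1
  59 | 00111100111100001 | 0 | 1
  60 | 01111001111000011 | 0 | 1
  61 | 11110011110000111 | 1 | 0
  62 | 11100111100001110 | 1 | 1
  63 | 11001111000011101 | 1 | 1
  64 | 10011110000111011 | 1 | 0
  65 | 00111100001110110 | 0 | 1
  66 | 01111000011101101 | 0 | 1
  67 | 11110000111011011 | 1 | 0
  68 | 11100001110110110 | 1 | 1
  69 | 11000011101101101 | 1 | 1
  70 | 10000111011011011 | 1 | 1
  71 | 00001110110110111 | 0 | 0
  72 | 00011101101101110 | 0 | 1
  73 | 00111011011011101 | 0 | 1
  74 | 01110110110111011 | 0 | 1
  75 | 11101101101110111 | 1 | 1
  76 | 11011011011101111 | 1 | 0
  77 | 10110110111011110 | 1 | 0
  78 | 01101101110111100 | 0 | 0
  79 | 11011011101111000 | 1 | 0
  80 | 10110111011110000 | 1 | 0
  81 | 01101110111100000 | 0 | 0
  82 | 11011101111000000 | 1 | 0
  83 | 10111011110000000 | 1 | 0
  84 | 01110111100000000 | 0 | 1
  85 | 11101111000000001 | 1 | 1
  86 | 11011110000000011 | 1 | 0
  87 | 10111100000000110 | 1 | 0
  88 | 01111000000001100 | 0 | 1
  89 | 11110000000011001 | 1 | 0
  90 | 11100000000110010 | 1 | 1
  91 | 11000000001100101 | 1 | 1
  92 | 10000000011001011 | 1 | 1
  93 | 00000000110010111 | 0 | 0
  94 | 00000001100101110 | 0 | 0
  95 | 00000011001011100 | 0 | 0
  96 | 00000110010111000 | 0 | 0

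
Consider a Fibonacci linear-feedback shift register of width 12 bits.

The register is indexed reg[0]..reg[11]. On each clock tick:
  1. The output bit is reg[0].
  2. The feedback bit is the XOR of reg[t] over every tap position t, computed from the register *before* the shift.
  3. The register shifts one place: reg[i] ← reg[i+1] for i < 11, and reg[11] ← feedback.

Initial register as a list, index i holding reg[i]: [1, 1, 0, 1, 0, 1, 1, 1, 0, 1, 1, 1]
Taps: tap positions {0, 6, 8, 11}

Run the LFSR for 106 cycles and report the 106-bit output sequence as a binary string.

k : reg_k → out_k, fb_k
0: 110101110111 → 1, fb=1
1: 101011101111 → 1, fb=0
2: 010111011110 → 0, fb=1
3: 101110111101 → 1, fb=0
4: 011101111010 → 0, fb=0
5: 111011110100 → 1, fb=0
6: 110111101000 → 1, fb=1
7: 101111010001 → 1, fb=0
8: 011110100010 → 0, fb=1
9: 111101000101 → 1, fb=0
10: 111010001010 → 1, fb=0
11: 110100010100 → 1, fb=1
12: 101000101001 → 1, fb=0
13: 010001010010 → 0, fb=0
14: 100010100100 → 1, fb=0
15: 000101001000 → 0, fb=1
16: 001010010001 → 0, fb=1
17: 010100100011 → 0, fb=0
18: 101001000110 → 1, fb=1
19: 010010001101 → 0, fb=0
20: 100100011010 → 1, fb=0
21: 001000110100 → 0, fb=1
22: 010001101001 → 0, fb=1
23: 100011010011 → 1, fb=0
24: 000110100110 → 0, fb=1
25: 001101001101 → 0, fb=0
26: 011010011010 → 0, fb=1
27: 110100110101 → 1, fb=1
28: 101001101011 → 1, fb=0
29: 010011010110 → 0, fb=0
30: 100110101100 → 1, fb=1
31: 001101011001 → 0, fb=0
32: 011010110010 → 0, fb=1
33: 110101100101 → 1, fb=1
34: 101011001011 → 1, fb=1
35: 010110010111 → 0, fb=1
36: 101100101111 → 1, fb=0
37: 011001011110 → 0, fb=1
38: 110010111101 → 1, fb=0
39: 100101111010 → 1, fb=1
40: 001011110101 → 0, fb=0
41: 010111101010 → 0, fb=0
42: 101111010100 → 1, fb=1
43: 011110101001 → 0, fb=1
44: 111101010011 → 1, fb=0
45: 111010100110 → 1, fb=0
46: 110101001100 → 1, fb=0
47: 101010011000 → 1, fb=0
48: 010100110000 → 0, fb=1
49: 101001100001 → 1, fb=1
50: 010011000011 → 0, fb=1
51: 100110000111 → 1, fb=0
52: 001100001110 → 0, fb=1
53: 011000011101 → 0, fb=0
54: 110000111010 → 1, fb=1
55: 100001110101 → 1, fb=1
56: 000011101011 → 0, fb=1
57: 000111010111 → 0, fb=1
58: 001110101111 → 0, fb=1
59: 011101011111 → 0, fb=0
60: 111010111110 → 1, fb=1
61: 110101111101 → 1, fb=0
62: 101011111010 → 1, fb=1
63: 010111110101 → 0, fb=0
64: 101111101010 → 1, fb=1
65: 011111010101 → 0, fb=1
66: 111110101011 → 1, fb=0
67: 111101010110 → 1, fb=1
68: 111010101101 → 1, fb=0
69: 110101011010 → 1, fb=0
70: 101010110100 → 1, fb=0
71: 010101101000 → 0, fb=0
72: 101011010000 → 1, fb=1
73: 010110100001 → 0, fb=0
74: 101101000010 → 1, fb=1
75: 011010000101 → 0, fb=1
76: 110100001011 → 1, fb=1
77: 101000010111 → 1, fb=0
78: 010000101110 → 0, fb=0
79: 100001011100 → 1, fb=0
80: 000010111000 → 0, fb=0
81: 000101110000 → 0, fb=1
82: 001011100001 → 0, fb=0
83: 010111000010 → 0, fb=0
84: 101110000100 → 1, fb=1
85: 011100001001 → 0, fb=0
86: 111000010010 → 1, fb=1
87: 110000100101 → 1, fb=1
88: 100001001011 → 1, fb=1
89: 000010010111 → 0, fb=1
90: 000100101111 → 0, fb=1
91: 001001011111 → 0, fb=0
92: 010010111110 → 0, fb=0
93: 100101111100 → 1, fb=1
94: 001011111001 → 0, fb=1
95: 010111110011 → 0, fb=0
96: 101111100110 → 1, fb=0
97: 011111001100 → 0, fb=1
98: 111110011001 → 1, fb=1
99: 111100110011 → 1, fb=1
100: 111001100111 → 1, fb=1
101: 110011001111 → 1, fb=1
102: 100110011111 → 1, fb=1
103: 001100111111 → 0, fb=1
104: 011001111111 → 0, fb=1
105: 110011111111 → 1, fb=0

1101011101111010001010010001101001101011001011110101001100001110101111101010110100001011100001001011111001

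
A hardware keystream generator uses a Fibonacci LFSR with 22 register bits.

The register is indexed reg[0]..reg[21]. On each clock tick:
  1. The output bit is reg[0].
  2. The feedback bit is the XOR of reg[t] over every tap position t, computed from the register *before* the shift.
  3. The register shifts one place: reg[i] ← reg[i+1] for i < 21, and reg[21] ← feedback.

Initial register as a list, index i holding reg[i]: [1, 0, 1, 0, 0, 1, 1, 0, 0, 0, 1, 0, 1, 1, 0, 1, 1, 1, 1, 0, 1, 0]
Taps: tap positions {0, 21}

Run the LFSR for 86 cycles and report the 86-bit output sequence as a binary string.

10100110001011011110101100010000110110101100100001111101101100100011111010100100100011

step | reg (before) | out | fb
   0 | 1010011000101101111010 | 1 | 1
   1 | 0100110001011011110101 | 0 | 1
   2 | 1001100010110111101011 | 1 | 0
   3 | 0011000101101111010110 | 0 | 0
   4 | 0110001011011110101100 | 0 | 0
   5 | 1100010110111101011000 | 1 | 1
   6 | 1000101101111010110001 | 1 | 0
   7 | 0001011011110101100010 | 0 | 0
   8 | 0010110111101011000100 | 0 | 0
   9 | 0101101111010110001000 | 0 | 0
  10 | 1011011110101100010000 | 1 | 1
  11 | 0110111101011000100001 | 0 | 1
  12 | 1101111010110001000011 | 1 | 0
  13 | 1011110101100010000110 | 1 | 1
  14 | 0111101011000100001101 | 0 | 1
  15 | 1111010110001000011011 | 1 | 0
  16 | 1110101100010000110110 | 1 | 1
  17 | 1101011000100001101101 | 1 | 0
  18 | 1010110001000011011010 | 1 | 1
  19 | 0101100010000110110101 | 0 | 1
  20 | 1011000100001101101011 | 1 | 0
  21 | 0110001000011011010110 | 0 | 0
  22 | 1100010000110110101100 | 1 | 1
  23 | 1000100001101101011001 | 1 | 0
  24 | 0001000011011010110010 | 0 | 0
  25 | 0010000110110101100100 | 0 | 0
  26 | 0100001101101011001000 | 0 | 0
  27 | 1000011011010110010000 | 1 | 1
  28 | 0000110110101100100001 | 0 | 1
  29 | 0001101101011001000011 | 0 | 1
  30 | 0011011010110010000111 | 0 | 1
  31 | 0110110101100100001111 | 0 | 1
  32 | 1101101011001000011111 | 1 | 0
  33 | 1011010110010000111110 | 1 | 1
  34 | 0110101100100001111101 | 0 | 1
  35 | 1101011001000011111011 | 1 | 0
  36 | 1010110010000111110110 | 1 | 1
  37 | 0101100100001111101101 | 0 | 1
  38 | 1011001000011111011011 | 1 | 0
  39 | 0110010000111110110110 | 0 | 0
  40 | 1100100001111101101100 | 1 | 1
  41 | 1001000011111011011001 | 1 | 0
  42 | 0010000111110110110010 | 0 | 0
  43 | 0100001111101101100100 | 0 | 0
  44 | 1000011111011011001000 | 1 | 1
  45 | 0000111110110110010001 | 0 | 1
  46 | 0001111101101100100011 | 0 | 1
  47 | 0011111011011001000111 | 0 | 1
  48 | 0111110110110010001111 | 0 | 1
  49 | 1111101101100100011111 | 1 | 0
  50 | 1111011011001000111110 | 1 | 1
  51 | 1110110110010001111101 | 1 | 0
  52 | 1101101100100011111010 | 1 | 1
  53 | 1011011001000111110101 | 1 | 0
  54 | 0110110010001111101010 | 0 | 0
  55 | 1101100100011111010100 | 1 | 1
  56 | 1011001000111110101001 | 1 | 0
  57 | 0110010001111101010010 | 0 | 0
  58 | 1100100011111010100100 | 1 | 1
  59 | 1001000111110101001001 | 1 | 0
  60 | 0010001111101010010010 | 0 | 0
  61 | 0100011111010100100100 | 0 | 0
  62 | 1000111110101001001000 | 1 | 1
  63 | 0001111101010010010001 | 0 | 1
  64 | 0011111010100100100011 | 0 | 1
  65 | 0111110101001001000111 | 0 | 1
  66 | 1111101010010010001111 | 1 | 0
  67 | 1111010100100100011110 | 1 | 1
  68 | 1110101001001000111101 | 1 | 0
  69 | 1101010010010001111010 | 1 | 1
  70 | 1010100100100011110101 | 1 | 0
  71 | 0101001001000111101010 | 0 | 0
  72 | 1010010010001111010100 | 1 | 1
  73 | 0100100100011110101001 | 0 | 1
  74 | 1001001000111101010011 | 1 | 0
  75 | 0010010001111010100110 | 0 | 0
  76 | 0100100011110101001100 | 0 | 0
  77 | 1001000111101010011000 | 1 | 1
  78 | 0010001111010100110001 | 0 | 1
  79 | 0100011110101001100011 | 0 | 1
  80 | 1000111101010011000111 | 1 | 0
  81 | 0001111010100110001110 | 0 | 0
  82 | 0011110101001100011100 | 0 | 0
  83 | 0111101010011000111000 | 0 | 0
  84 | 1111010100110001110000 | 1 | 1
  85 | 1110101001100011100001 | 1 | 0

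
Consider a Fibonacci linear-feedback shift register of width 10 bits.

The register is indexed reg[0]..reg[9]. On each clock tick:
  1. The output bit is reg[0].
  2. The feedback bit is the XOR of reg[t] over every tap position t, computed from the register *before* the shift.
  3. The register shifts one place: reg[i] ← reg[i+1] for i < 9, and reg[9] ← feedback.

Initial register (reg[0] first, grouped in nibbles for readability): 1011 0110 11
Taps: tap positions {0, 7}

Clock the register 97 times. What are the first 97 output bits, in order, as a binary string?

1011011011110011110001000111111011000111010110101000011001101100000110000000011011011010111010111

step | reg (before) | out | fb
   0 | 1011011011 | 1 | 1
   1 | 0110110111 | 0 | 1
   2 | 1101101111 | 1 | 0
   3 | 1011011110 | 1 | 0
   4 | 0110111100 | 0 | 1
   5 | 1101111001 | 1 | 1
   6 | 1011110011 | 1 | 1
   7 | 0111100111 | 0 | 1
   8 | 1111001111 | 1 | 0
   9 | 1110011110 | 1 | 0
  10 | 1100111100 | 1 | 0
  11 | 1001111000 | 1 | 1
  12 | 0011110001 | 0 | 0
  13 | 0111100010 | 0 | 0
  14 | 1111000100 | 1 | 0
  15 | 1110001000 | 1 | 1
  16 | 1100010001 | 1 | 1
  17 | 1000100011 | 1 | 1
  18 | 0001000111 | 0 | 1
  19 | 0010001111 | 0 | 1
  20 | 0100011111 | 0 | 1
  21 | 1000111111 | 1 | 0
  22 | 0001111110 | 0 | 1
  23 | 0011111101 | 0 | 1
  24 | 0111111011 | 0 | 0
  25 | 1111110110 | 1 | 0
  26 | 1111101100 | 1 | 0
  27 | 1111011000 | 1 | 1
  28 | 1110110001 | 1 | 1
  29 | 1101100011 | 1 | 1
  30 | 1011000111 | 1 | 0
  31 | 0110001110 | 0 | 1
  32 | 1100011101 | 1 | 0
  33 | 1000111010 | 1 | 1
  34 | 0001110101 | 0 | 1
  35 | 0011101011 | 0 | 0
  36 | 0111010110 | 0 | 1
  37 | 1110101101 | 1 | 0
  38 | 1101011010 | 1 | 1
  39 | 1010110101 | 1 | 0
  40 | 0101101010 | 0 | 0
  41 | 1011010100 | 1 | 0
  42 | 0110101000 | 0 | 0
  43 | 1101010000 | 1 | 1
  44 | 1010100001 | 1 | 1
  45 | 0101000011 | 0 | 0
  46 | 1010000110 | 1 | 0
  47 | 0100001100 | 0 | 1
  48 | 1000011001 | 1 | 1
  49 | 0000110011 | 0 | 0
  50 | 0001100110 | 0 | 1
  51 | 0011001101 | 0 | 1
  52 | 0110011011 | 0 | 0
  53 | 1100110110 | 1 | 0
  54 | 1001101100 | 1 | 0
  55 | 0011011000 | 0 | 0
  56 | 0110110000 | 0 | 0
  57 | 1101100000 | 1 | 1
  58 | 1011000001 | 1 | 1
  59 | 0110000011 | 0 | 0
  60 | 1100000110 | 1 | 0
  61 | 1000001100 | 1 | 0
  62 | 0000011000 | 0 | 0
  63 | 0000110000 | 0 | 0
  64 | 0001100000 | 0 | 0
  65 | 0011000000 | 0 | 0
  66 | 0110000000 | 0 | 0
  67 | 1100000000 | 1 | 1
  68 | 1000000001 | 1 | 1
  69 | 0000000011 | 0 | 0
  70 | 0000000110 | 0 | 1
  71 | 0000001101 | 0 | 1
  72 | 0000011011 | 0 | 0
  73 | 0000110110 | 0 | 1
  74 | 0001101101 | 0 | 1
  75 | 0011011011 | 0 | 0
  76 | 0110110110 | 0 | 1
  77 | 1101101101 | 1 | 0
  78 | 1011011010 | 1 | 1
  79 | 0110110101 | 0 | 1
  80 | 1101101011 | 1 | 1
  81 | 1011010111 | 1 | 0
  82 | 0110101110 | 0 | 1
  83 | 1101011101 | 1 | 0
  84 | 1010111010 | 1 | 1
  85 | 0101110101 | 0 | 1
  86 | 1011101011 | 1 | 1
  87 | 0111010111 | 0 | 1
  88 | 1110101111 | 1 | 0
  89 | 1101011110 | 1 | 0
  90 | 1010111100 | 1 | 0
  91 | 0101111000 | 0 | 0
  92 | 1011110000 | 1 | 1
  93 | 0111100001 | 0 | 0
  94 | 1111000010 | 1 | 1
  95 | 1110000101 | 1 | 0
  96 | 1100001010 | 1 | 1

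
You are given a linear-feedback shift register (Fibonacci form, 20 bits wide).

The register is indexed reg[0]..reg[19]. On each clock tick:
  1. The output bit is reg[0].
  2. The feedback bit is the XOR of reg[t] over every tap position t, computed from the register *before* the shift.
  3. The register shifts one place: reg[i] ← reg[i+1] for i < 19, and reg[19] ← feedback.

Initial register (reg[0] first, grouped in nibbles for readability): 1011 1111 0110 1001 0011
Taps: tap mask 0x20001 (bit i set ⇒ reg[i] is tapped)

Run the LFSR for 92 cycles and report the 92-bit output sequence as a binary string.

10111111011010010011110001111001101001110010001111100110101001101110001000101111100111011001

tick  register→output (feedback)
  0  10111111011010010011→1 (1)
  1  01111110110100100111→0 (1)
  2  11111101101001001111→1 (0)
  3  11111011010010011110→1 (0)
  4  11110110100100111100→1 (0)
  5  11101101001001111000→1 (1)
  6  11011010010011110001→1 (1)
  7  10110100100111100011→1 (1)
  8  01101001001111000111→0 (1)
  9  11010010011110001111→1 (0)
 10  10100100111100011110→1 (0)
 11  01001001111000111100→0 (1)
 12  10010011110001111001→1 (1)
 13  00100111100011110011→0 (0)
 14  01001111000111100110→0 (1)
 15  10011110001111001101→1 (0)
 16  00111100011110011010→0 (0)
 17  01111000111100110100→0 (1)
 18  11110001111001101001→1 (1)
 19  11100011110011010011→1 (1)
 20  11000111100110100111→1 (0)
 21  10001111001101001110→1 (0)
 22  00011110011010011100→0 (1)
 23  00111100110100111001→0 (0)
 24  01111001101001110010→0 (0)
 25  11110011010011100100→1 (0)
 26  11100110100111001000→1 (1)
 27  11001101001110010001→1 (1)
 28  10011010011100100011→1 (1)
 29  00110100111001000111→0 (1)
 30  01101001110010001111→0 (1)
 31  11010011100100011111→1 (0)
 32  10100111001000111110→1 (0)
 33  01001110010001111100→0 (1)
 34  10011100100011111001→1 (1)
 35  00111001000111110011→0 (0)
 36  01110010001111100110→0 (1)
 37  11100100011111001101→1 (0)
 38  11001000111110011010→1 (1)
 39  10010001111100110101→1 (0)
 40  00100011111001101010→0 (0)
 41  01000111110011010100→0 (1)
 42  10001111100110101001→1 (1)
 43  00011111001101010011→0 (0)
 44  00111110011010100110→0 (1)
 45  01111100110101001101→0 (1)
 46  11111001101010011011→1 (1)
 47  11110011010100110111→1 (0)
 48  11100110101001101110→1 (0)
 49  11001101010011011100→1 (0)
 50  10011010100110111000→1 (1)
 51  00110101001101110001→0 (0)
 52  01101010011011100010→0 (0)
 53  11010100110111000100→1 (0)
 54  10101001101110001000→1 (1)
 55  01010011011100010001→0 (0)
 56  10100110111000100010→1 (1)
 57  01001101110001000101→0 (1)
 58  10011011100010001011→1 (1)
 59  00110111000100010111→0 (1)
 60  01101110001000101111→0 (1)
 61  11011100010001011111→1 (0)
 62  10111000100010111110→1 (0)
 63  01110001000101111100→0 (1)
 64  11100010001011111001→1 (1)
 65  11000100010111110011→1 (1)
 66  10001000101111100111→1 (0)
 67  00010001011111001110→0 (1)
 68  00100010111110011101→0 (1)
 69  01000101111100111011→0 (0)
 70  10001011111001110110→1 (0)
 71  00010111110011101100→0 (1)
 72  00101111100111011001→0 (0)
 73  01011111001110110010→0 (0)
 74  10111110011101100100→1 (0)
 75  01111100111011001000→0 (0)
 76  11111001110110010000→1 (1)
 77  11110011101100100001→1 (1)
 78  11100111011001000011→1 (1)
 79  11001110110010000111→1 (0)
 80  10011101100100001110→1 (0)
 81  00111011001000011100→0 (1)
 82  01110110010000111001→0 (0)
 83  11101100100001110010→1 (1)
 84  11011001000011100101→1 (0)
 85  10110010000111001010→1 (1)
 86  01100100001110010101→0 (1)
 87  11001000011100101011→1 (1)
 88  10010000111001010111→1 (0)
 89  00100001110010101110→0 (1)
 90  01000011100101011101→0 (1)
 91  10000111001010111011→1 (1)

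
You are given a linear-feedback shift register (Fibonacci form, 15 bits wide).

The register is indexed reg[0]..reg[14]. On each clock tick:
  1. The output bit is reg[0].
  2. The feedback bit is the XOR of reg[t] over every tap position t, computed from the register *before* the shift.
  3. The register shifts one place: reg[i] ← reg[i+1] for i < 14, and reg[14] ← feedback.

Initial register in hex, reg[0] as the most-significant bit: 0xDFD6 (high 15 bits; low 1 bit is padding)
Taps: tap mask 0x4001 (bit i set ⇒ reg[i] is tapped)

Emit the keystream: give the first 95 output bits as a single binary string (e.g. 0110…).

11011111110101101101010100110110110011000100100100010000111000111100000101111010111111001010011

k : reg_k → out_k, fb_k
0: 110111111101011 → 1, fb=0
1: 101111111010110 → 1, fb=1
2: 011111110101101 → 0, fb=1
3: 111111101011011 → 1, fb=0
4: 111111010110110 → 1, fb=1
5: 111110101101101 → 1, fb=0
6: 111101011011010 → 1, fb=1
7: 111010110110101 → 1, fb=0
8: 110101101101010 → 1, fb=1
9: 101011011010101 → 1, fb=0
10: 010110110101010 → 0, fb=0
11: 101101101010100 → 1, fb=1
12: 011011010101001 → 0, fb=1
13: 110110101010011 → 1, fb=0
14: 101101010100110 → 1, fb=1
15: 011010101001101 → 0, fb=1
16: 110101010011011 → 1, fb=0
17: 101010100110110 → 1, fb=1
18: 010101001101101 → 0, fb=1
19: 101010011011011 → 1, fb=0
20: 010100110110110 → 0, fb=0
21: 101001101101100 → 1, fb=1
22: 010011011011001 → 0, fb=1
23: 100110110110011 → 1, fb=0
24: 001101101100110 → 0, fb=0
25: 011011011001100 → 0, fb=0
26: 110110110011000 → 1, fb=1
27: 101101100110001 → 1, fb=0
28: 011011001100010 → 0, fb=0
29: 110110011000100 → 1, fb=1
30: 101100110001001 → 1, fb=0
31: 011001100010010 → 0, fb=0
32: 110011000100100 → 1, fb=1
33: 100110001001001 → 1, fb=0
34: 001100010010010 → 0, fb=0
35: 011000100100100 → 0, fb=0
36: 110001001001000 → 1, fb=1
37: 100010010010001 → 1, fb=0
38: 000100100100010 → 0, fb=0
39: 001001001000100 → 0, fb=0
40: 010010010001000 → 0, fb=0
41: 100100100010000 → 1, fb=1
42: 001001000100001 → 0, fb=1
43: 010010001000011 → 0, fb=1
44: 100100010000111 → 1, fb=0
45: 001000100001110 → 0, fb=0
46: 010001000011100 → 0, fb=0
47: 100010000111000 → 1, fb=1
48: 000100001110001 → 0, fb=1
49: 001000011100011 → 0, fb=1
50: 010000111000111 → 0, fb=1
51: 100001110001111 → 1, fb=0
52: 000011100011110 → 0, fb=0
53: 000111000111100 → 0, fb=0
54: 001110001111000 → 0, fb=0
55: 011100011110000 → 0, fb=0
56: 111000111100000 → 1, fb=1
57: 110001111000001 → 1, fb=0
58: 100011110000010 → 1, fb=1
59: 000111100000101 → 0, fb=1
60: 001111000001011 → 0, fb=1
61: 011110000010111 → 0, fb=1
62: 111100000101111 → 1, fb=0
63: 111000001011110 → 1, fb=1
64: 110000010111101 → 1, fb=0
65: 100000101111010 → 1, fb=1
66: 000001011110101 → 0, fb=1
67: 000010111101011 → 0, fb=1
68: 000101111010111 → 0, fb=1
69: 001011110101111 → 0, fb=1
70: 010111101011111 → 0, fb=1
71: 101111010111111 → 1, fb=0
72: 011110101111110 → 0, fb=0
73: 111101011111100 → 1, fb=1
74: 111010111111001 → 1, fb=0
75: 110101111110010 → 1, fb=1
76: 101011111100101 → 1, fb=0
77: 010111111001010 → 0, fb=0
78: 101111110010100 → 1, fb=1
79: 011111100101001 → 0, fb=1
80: 111111001010011 → 1, fb=0
81: 111110010100110 → 1, fb=1
82: 111100101001101 → 1, fb=0
83: 111001010011010 → 1, fb=1
84: 110010100110101 → 1, fb=0
85: 100101001101010 → 1, fb=1
86: 001010011010101 → 0, fb=1
87: 010100110101011 → 0, fb=1
88: 101001101010111 → 1, fb=0
89: 010011010101110 → 0, fb=0
90: 100110101011100 → 1, fb=1
91: 001101010111001 → 0, fb=1
92: 011010101110011 → 0, fb=1
93: 110101011100111 → 1, fb=0
94: 101010111001110 → 1, fb=1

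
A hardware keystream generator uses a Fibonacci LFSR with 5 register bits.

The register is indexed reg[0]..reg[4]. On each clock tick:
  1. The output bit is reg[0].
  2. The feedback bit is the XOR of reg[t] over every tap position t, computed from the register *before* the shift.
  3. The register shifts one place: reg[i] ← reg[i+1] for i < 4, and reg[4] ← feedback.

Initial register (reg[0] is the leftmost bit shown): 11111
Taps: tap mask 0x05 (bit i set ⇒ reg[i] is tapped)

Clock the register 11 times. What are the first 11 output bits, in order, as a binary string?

11111000110

step | reg (before) | out | fb
   0 | 11111 | 1 | 0
   1 | 11110 | 1 | 0
   2 | 11100 | 1 | 0
   3 | 11000 | 1 | 1
   4 | 10001 | 1 | 1
   5 | 00011 | 0 | 0
   6 | 00110 | 0 | 1
   7 | 01101 | 0 | 1
   8 | 11011 | 1 | 1
   9 | 10111 | 1 | 0
  10 | 01110 | 0 | 1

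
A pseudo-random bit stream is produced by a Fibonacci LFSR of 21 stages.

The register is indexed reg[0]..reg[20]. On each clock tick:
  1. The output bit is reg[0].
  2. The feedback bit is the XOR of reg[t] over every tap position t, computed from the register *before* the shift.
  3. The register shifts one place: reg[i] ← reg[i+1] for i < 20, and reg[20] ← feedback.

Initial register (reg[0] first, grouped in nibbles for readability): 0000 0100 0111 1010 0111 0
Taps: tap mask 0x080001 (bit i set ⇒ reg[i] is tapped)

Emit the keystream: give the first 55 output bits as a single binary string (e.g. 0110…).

step | reg (before) | out | fb
   0 | 000001000111101001110 | 0 | 1
   1 | 000010001111010011101 | 0 | 0
   2 | 000100011110100111010 | 0 | 1
   3 | 001000111101001110101 | 0 | 0
   4 | 010001111010011101010 | 0 | 1
   5 | 100011110100111010101 | 1 | 1
   6 | 000111101001110101011 | 0 | 1
   7 | 001111010011101010111 | 0 | 1
   8 | 011110100111010101111 | 0 | 1
   9 | 111101001110101011111 | 1 | 0
  10 | 111010011101010111110 | 1 | 0
  11 | 110100111010101111100 | 1 | 1
  12 | 101001110101011111001 | 1 | 1
  13 | 010011101010111110011 | 0 | 1
  14 | 100111010101111100111 | 1 | 0
  15 | 001110101011111001110 | 0 | 1
  16 | 011101010111110011101 | 0 | 0
  17 | 111010101111100111010 | 1 | 0
  18 | 110101011111001110100 | 1 | 1
  19 | 101010111110011101001 | 1 | 1
  20 | 010101111100111010011 | 0 | 1
  21 | 101011111001110100111 | 1 | 0
  22 | 010111110011101001110 | 0 | 1
  23 | 101111100111010011101 | 1 | 1
  24 | 011111001110100111011 | 0 | 1
  25 | 111110011101001110111 | 1 | 0
  26 | 111100111010011101110 | 1 | 0
  27 | 111001110100111011100 | 1 | 1
  28 | 110011101001110111001 | 1 | 1
  29 | 100111010011101110011 | 1 | 0
  30 | 001110100111011100110 | 0 | 1
  31 | 011101001110111001101 | 0 | 0
  32 | 111010011101110011010 | 1 | 0
  33 | 110100111011100110100 | 1 | 1
  34 | 101001110111001101001 | 1 | 1
  35 | 010011101110011010011 | 0 | 1
  36 | 100111011100110100111 | 1 | 0
  37 | 001110111001101001110 | 0 | 1
  38 | 011101110011010011101 | 0 | 0
  39 | 111011100110100111010 | 1 | 0
  40 | 110111001101001110100 | 1 | 1
  41 | 101110011010011101001 | 1 | 1
  42 | 011100110100111010011 | 0 | 1
  43 | 111001101001110100111 | 1 | 0
  44 | 110011010011101001110 | 1 | 0
  45 | 100110100111010011100 | 1 | 1
  46 | 001101001110100111001 | 0 | 0
  47 | 011010011101001110010 | 0 | 1
  48 | 110100111010011100101 | 1 | 1
  49 | 101001110100111001011 | 1 | 0
  50 | 010011101001110010110 | 0 | 1
  51 | 100111010011100101101 | 1 | 1
  52 | 001110100111001011011 | 0 | 1
  53 | 011101001110010110111 | 0 | 1
  54 | 111010011100101101111 | 1 | 0

0000010001111010011101010111110011101001110111001101001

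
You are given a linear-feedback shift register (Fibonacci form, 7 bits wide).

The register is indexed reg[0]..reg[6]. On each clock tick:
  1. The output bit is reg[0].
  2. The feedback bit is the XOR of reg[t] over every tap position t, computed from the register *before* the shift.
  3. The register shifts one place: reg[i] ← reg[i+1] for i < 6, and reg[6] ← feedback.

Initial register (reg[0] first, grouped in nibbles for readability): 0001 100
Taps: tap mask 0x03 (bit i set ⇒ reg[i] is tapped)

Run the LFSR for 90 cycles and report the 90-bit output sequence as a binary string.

step | reg (before) | out | fb
   0 | 0001100 | 0 | 0
   1 | 0011000 | 0 | 0
   2 | 0110000 | 0 | 1
   3 | 1100001 | 1 | 0
   4 | 1000010 | 1 | 1
   5 | 0000101 | 0 | 0
   6 | 0001010 | 0 | 0
   7 | 0010100 | 0 | 0
   8 | 0101000 | 0 | 1
   9 | 1010001 | 1 | 1
  10 | 0100011 | 0 | 1
  11 | 1000111 | 1 | 1
  12 | 0001111 | 0 | 0
  13 | 0011110 | 0 | 0
  14 | 0111100 | 0 | 1
  15 | 1111001 | 1 | 0
  16 | 1110010 | 1 | 0
  17 | 1100100 | 1 | 0
  18 | 1001000 | 1 | 1
  19 | 0010001 | 0 | 0
  20 | 0100010 | 0 | 1
  21 | 1000101 | 1 | 1
  22 | 0001011 | 0 | 0
  23 | 0010110 | 0 | 0
  24 | 0101100 | 0 | 1
  25 | 1011001 | 1 | 1
  26 | 0110011 | 0 | 1
  27 | 1100111 | 1 | 0
  28 | 1001110 | 1 | 1
  29 | 0011101 | 0 | 0
  30 | 0111010 | 0 | 1
  31 | 1110101 | 1 | 0
  32 | 1101010 | 1 | 0
  33 | 1010100 | 1 | 1
  34 | 0101001 | 0 | 1
  35 | 1010011 | 1 | 1
  36 | 0100111 | 0 | 1
  37 | 1001111 | 1 | 1
  38 | 0011111 | 0 | 0
  39 | 0111110 | 0 | 1
  40 | 1111101 | 1 | 0
  41 | 1111010 | 1 | 0
  42 | 1110100 | 1 | 0
  43 | 1101000 | 1 | 0
  44 | 1010000 | 1 | 1
  45 | 0100001 | 0 | 1
  46 | 1000011 | 1 | 1
  47 | 0000111 | 0 | 0
  48 | 0001110 | 0 | 0
  49 | 0011100 | 0 | 0
  50 | 0111000 | 0 | 1
  51 | 1110001 | 1 | 0
  52 | 1100010 | 1 | 0
  53 | 1000100 | 1 | 1
  54 | 0001001 | 0 | 0
  55 | 0010010 | 0 | 0
  56 | 0100100 | 0 | 1
  57 | 1001001 | 1 | 1
  58 | 0010011 | 0 | 0
  59 | 0100110 | 0 | 1
  60 | 1001101 | 1 | 1
  61 | 0011011 | 0 | 0
  62 | 0110110 | 0 | 1
  63 | 1101101 | 1 | 0
  64 | 1011010 | 1 | 1
  65 | 0110101 | 0 | 1
  66 | 1101011 | 1 | 0
  67 | 1010110 | 1 | 1
  68 | 0101101 | 0 | 1
  69 | 1011011 | 1 | 1
  70 | 0110111 | 0 | 1
  71 | 1101111 | 1 | 0
  72 | 1011110 | 1 | 1
  73 | 0111101 | 0 | 1
  74 | 1111011 | 1 | 0
  75 | 1110110 | 1 | 0
  76 | 1101100 | 1 | 0
  77 | 1011000 | 1 | 1
  78 | 0110001 | 0 | 1
  79 | 1100011 | 1 | 0
  80 | 1000110 | 1 | 1
  81 | 0001101 | 0 | 0
  82 | 0011010 | 0 | 0
  83 | 0110100 | 0 | 1
  84 | 1101001 | 1 | 0
  85 | 1010010 | 1 | 1
  86 | 0100101 | 0 | 1
  87 | 1001011 | 1 | 1
  88 | 0010111 | 0 | 0
  89 | 0101110 | 0 | 1

000110000101000111100100010110011101010011111010000111000100100110110101101111011000110100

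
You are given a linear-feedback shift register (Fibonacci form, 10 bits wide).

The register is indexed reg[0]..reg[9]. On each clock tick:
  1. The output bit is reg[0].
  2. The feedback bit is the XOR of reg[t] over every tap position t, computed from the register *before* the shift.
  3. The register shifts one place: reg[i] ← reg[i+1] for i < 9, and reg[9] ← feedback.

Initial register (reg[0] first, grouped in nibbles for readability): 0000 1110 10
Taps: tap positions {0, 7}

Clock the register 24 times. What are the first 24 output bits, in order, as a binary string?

000011101001000110010110

tick  register→output (feedback)
  0  0000111010→0 (0)
  1  0001110100→0 (1)
  2  0011101001→0 (0)
  3  0111010010→0 (0)
  4  1110100100→1 (0)
  5  1101001000→1 (1)
  6  1010010001→1 (1)
  7  0100100011→0 (0)
  8  1001000110→1 (0)
  9  0010001100→0 (1)
 10  0100011001→0 (0)
 11  1000110010→1 (1)
 12  0001100101→0 (1)
 13  0011001011→0 (0)
 14  0110010110→0 (1)
 15  1100101101→1 (0)
 16  1001011010→1 (1)
 17  0010110101→0 (1)
 18  0101101011→0 (0)
 19  1011010110→1 (0)
 20  0110101100→0 (1)
 21  1101011001→1 (1)
 22  1010110011→1 (1)
 23  0101100111→0 (1)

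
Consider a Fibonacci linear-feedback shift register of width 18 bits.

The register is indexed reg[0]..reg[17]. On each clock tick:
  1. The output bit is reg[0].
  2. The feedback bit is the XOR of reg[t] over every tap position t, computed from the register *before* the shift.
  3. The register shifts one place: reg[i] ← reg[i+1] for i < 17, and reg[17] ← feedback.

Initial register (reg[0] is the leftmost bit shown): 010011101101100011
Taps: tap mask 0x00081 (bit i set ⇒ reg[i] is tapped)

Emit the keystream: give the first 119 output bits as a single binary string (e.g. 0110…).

step | reg (before) | out | fb
   0 | 010011101101100011 | 0 | 0
   1 | 100111011011000110 | 1 | 0
   2 | 001110110110001100 | 0 | 1
   3 | 011101101100011001 | 0 | 0
   4 | 111011011000110010 | 1 | 0
   5 | 110110110001100100 | 1 | 0
   6 | 101101100011001000 | 1 | 1
   7 | 011011000110010001 | 0 | 0
   8 | 110110001100100010 | 1 | 1
   9 | 101100011001000101 | 1 | 0
  10 | 011000110010001010 | 0 | 1
  11 | 110001100100010101 | 1 | 1
  12 | 100011001000101011 | 1 | 1
  13 | 000110010001010111 | 0 | 1
  14 | 001100100010101111 | 0 | 0
  15 | 011001000101011110 | 0 | 0
  16 | 110010001010111100 | 1 | 1
  17 | 100100010101111001 | 1 | 0
  18 | 001000101011110010 | 0 | 0
  19 | 010001010111100100 | 0 | 1
  20 | 100010101111001001 | 1 | 1
  21 | 000101011110010011 | 0 | 1
  22 | 001010111100100111 | 0 | 1
  23 | 010101111001001111 | 0 | 1
  24 | 101011110010011111 | 1 | 0
  25 | 010111100100111110 | 0 | 0
  26 | 101111001001111100 | 1 | 1
  27 | 011110010011111001 | 0 | 1
  28 | 111100100111110011 | 1 | 1
  29 | 111001001111100111 | 1 | 1
  30 | 110010011111001111 | 1 | 0
  31 | 100100111110011110 | 1 | 0
  32 | 001001111100111100 | 0 | 1
  33 | 010011111001111001 | 0 | 1
  34 | 100111110011110011 | 1 | 0
  35 | 001111100111100110 | 0 | 0
  36 | 011111001111001100 | 0 | 0
  37 | 111110011110011000 | 1 | 0
  38 | 111100111100110000 | 1 | 0
  39 | 111001111001100000 | 1 | 0
  40 | 110011110011000000 | 1 | 0
  41 | 100111100110000000 | 1 | 1
  42 | 001111001100000001 | 0 | 0
  43 | 011110011000000010 | 0 | 1
  44 | 111100110000000101 | 1 | 0
  45 | 111001100000001010 | 1 | 1
  46 | 110011000000010101 | 1 | 1
  47 | 100110000000101011 | 1 | 1
  48 | 001100000001010111 | 0 | 0
  49 | 011000000010101110 | 0 | 0
  50 | 110000000101011100 | 1 | 1
  51 | 100000001010111001 | 1 | 1
  52 | 000000010101110011 | 0 | 1
  53 | 000000101011100111 | 0 | 0
  54 | 000001010111001110 | 0 | 1
  55 | 000010101110011101 | 0 | 0
  56 | 000101011100111010 | 0 | 1
  57 | 001010111001110101 | 0 | 1
  58 | 010101110011101011 | 0 | 1
  59 | 101011100111010111 | 1 | 1
  60 | 010111001110101111 | 0 | 0
  61 | 101110011101011110 | 1 | 0
  62 | 011100111010111100 | 0 | 1
  63 | 111001110101111001 | 1 | 0
  64 | 110011101011110010 | 1 | 1
  65 | 100111010111100101 | 1 | 0
  66 | 001110101111001010 | 0 | 0
  67 | 011101011110010100 | 0 | 1
  68 | 111010111100101001 | 1 | 0
  69 | 110101111001010010 | 1 | 0
  70 | 101011110010100100 | 1 | 0
  71 | 010111100101001000 | 0 | 0
  72 | 101111001010010000 | 1 | 1
  73 | 011110010100100001 | 0 | 1
  74 | 111100101001000011 | 1 | 1
  75 | 111001010010000111 | 1 | 0
  76 | 110010100100001110 | 1 | 1
  77 | 100101001000011101 | 1 | 1
  78 | 001010010000111011 | 0 | 1
  79 | 010100100001110111 | 0 | 0
  80 | 101001000011101110 | 1 | 1
  81 | 010010000111011101 | 0 | 0
  82 | 100100001110111010 | 1 | 1
  83 | 001000011101110101 | 0 | 1
  84 | 010000111011101011 | 0 | 1
  85 | 100001110111010111 | 1 | 0
  86 | 000011101110101110 | 0 | 0
  87 | 000111011101011100 | 0 | 1
  88 | 001110111010111001 | 0 | 1
  89 | 011101110101110011 | 0 | 1
  90 | 111011101011100111 | 1 | 1
  91 | 110111010111001111 | 1 | 0
  92 | 101110101110011110 | 1 | 1
  93 | 011101011100111101 | 0 | 1
  94 | 111010111001111011 | 1 | 0
  95 | 110101110011110110 | 1 | 0
  96 | 101011100111101100 | 1 | 1
  97 | 010111001111011001 | 0 | 0
  98 | 101110011110110010 | 1 | 0
  99 | 011100111101100100 | 0 | 1
 100 | 111001111011001001 | 1 | 0
 101 | 110011110110010010 | 1 | 0
 102 | 100111101100100100 | 1 | 1
 103 | 001111011001001001 | 0 | 1
 104 | 011110110010010011 | 0 | 1
 105 | 111101100100100111 | 1 | 1
 106 | 111011001001001111 | 1 | 1
 107 | 110110010010011111 | 1 | 0
 108 | 101100100100111110 | 1 | 1
 109 | 011001001001111101 | 0 | 0
 110 | 110010010011111010 | 1 | 0
 111 | 100100100111110100 | 1 | 1
 112 | 001001001111101001 | 0 | 0
 113 | 010010011111010010 | 0 | 1
 114 | 100100111110100101 | 1 | 0
 115 | 001001111101001010 | 0 | 1
 116 | 010011111010010101 | 0 | 1
 117 | 100111110100101011 | 1 | 0
 118 | 001111101001010110 | 0 | 0

01001110110110001100100010101111001001111100111100110000000101011100111010111100101001000011101110101110011110110010010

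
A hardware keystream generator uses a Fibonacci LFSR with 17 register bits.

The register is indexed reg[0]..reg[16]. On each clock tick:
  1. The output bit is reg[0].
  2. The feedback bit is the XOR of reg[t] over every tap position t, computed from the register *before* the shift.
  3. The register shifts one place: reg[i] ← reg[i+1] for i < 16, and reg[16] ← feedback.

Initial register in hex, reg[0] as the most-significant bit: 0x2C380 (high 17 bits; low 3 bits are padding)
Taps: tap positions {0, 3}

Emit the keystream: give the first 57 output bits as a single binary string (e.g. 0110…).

k : reg_k → out_k, fb_k
0: 00101100001110000 → 0, fb=0
1: 01011000011100000 → 0, fb=1
2: 10110000111000001 → 1, fb=0
3: 01100001110000010 → 0, fb=0
4: 11000011100000100 → 1, fb=1
5: 10000111000001001 → 1, fb=1
6: 00001110000010011 → 0, fb=0
7: 00011100000100110 → 0, fb=1
8: 00111000001001101 → 0, fb=1
9: 01110000010011011 → 0, fb=1
10: 11100000100110111 → 1, fb=1
11: 11000001001101111 → 1, fb=1
12: 10000010011011111 → 1, fb=1
13: 00000100110111111 → 0, fb=0
14: 00001001101111110 → 0, fb=0
15: 00010011011111100 → 0, fb=1
16: 00100110111111001 → 0, fb=0
17: 01001101111110010 → 0, fb=0
18: 10011011111100100 → 1, fb=0
19: 00110111111001000 → 0, fb=1
20: 01101111110010001 → 0, fb=0
21: 11011111100100010 → 1, fb=0
22: 10111111001000100 → 1, fb=0
23: 01111110010001000 → 0, fb=1
24: 11111100100010001 → 1, fb=0
25: 11111001000100010 → 1, fb=0
26: 11110010001000100 → 1, fb=0
27: 11100100010001000 → 1, fb=1
28: 11001000100010001 → 1, fb=1
29: 10010001000100011 → 1, fb=0
30: 00100010001000110 → 0, fb=0
31: 01000100010001100 → 0, fb=0
32: 10001000100011000 → 1, fb=1
33: 00010001000110001 → 0, fb=1
34: 00100010001100011 → 0, fb=0
35: 01000100011000110 → 0, fb=0
36: 10001000110001100 → 1, fb=1
37: 00010001100011001 → 0, fb=1
38: 00100011000110011 → 0, fb=0
39: 01000110001100110 → 0, fb=0
40: 10001100011001100 → 1, fb=1
41: 00011000110011001 → 0, fb=1
42: 00110001100110011 → 0, fb=1
43: 01100011001100111 → 0, fb=0
44: 11000110011001110 → 1, fb=1
45: 10001100110011101 → 1, fb=1
46: 00011001100111011 → 0, fb=1
47: 00110011001110111 → 0, fb=1
48: 01100110011101111 → 0, fb=0
49: 11001100111011110 → 1, fb=1
50: 10011001110111101 → 1, fb=0
51: 00110011101111010 → 0, fb=1
52: 01100111011110101 → 0, fb=0
53: 11001110111101010 → 1, fb=1
54: 10011101111010101 → 1, fb=0
55: 00111011110101010 → 0, fb=1
56: 01110111101010101 → 0, fb=1

001011000011100000100110111111001000100010001100011001100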